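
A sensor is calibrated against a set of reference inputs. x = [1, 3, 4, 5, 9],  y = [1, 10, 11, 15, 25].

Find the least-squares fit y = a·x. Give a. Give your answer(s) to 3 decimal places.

a = 2.841

The normal equations are: 132·a = 375.
(Σx·x = 132, Σx·y = 375.)
Hence a = 375 / 132 ≈ 2.84091.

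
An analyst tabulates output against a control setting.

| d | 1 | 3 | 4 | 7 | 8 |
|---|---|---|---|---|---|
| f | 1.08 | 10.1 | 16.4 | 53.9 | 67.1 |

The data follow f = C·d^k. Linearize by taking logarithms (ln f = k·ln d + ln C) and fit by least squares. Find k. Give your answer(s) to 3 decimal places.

Linearized form: ln f = k·ln d + ln C. From the 5 transformed points,
AᵀA = [[11.2394, 6.5103]; [6.5103, 5]], rhs = [22.9235, 13.3801]ᵀ  (here Σln d = 6.5103, Σ(ln d)² = 11.2394, Σln f = 13.3801, Σln d·ln f = 22.9235).
Δ = 11.2394·5 − (6.5103)² = 13.8136; k = (22.9235·5 − 6.5103·13.3801)/13.8136 = 1.99151, ln C = (11.2394·13.3801 − 6.5103·22.9235)/13.8136 = 0.08297.

k = 1.992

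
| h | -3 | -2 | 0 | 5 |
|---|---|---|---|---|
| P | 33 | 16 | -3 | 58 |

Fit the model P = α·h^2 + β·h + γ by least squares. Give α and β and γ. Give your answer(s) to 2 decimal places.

α = 3.02, β = -2.97, γ = -2.69

Forming XᵀX = [[722, 90, 38]; [90, 38, 0]; [38, 0, 4]] and XᵀP = [1811, 159, 104]ᵀ gives XᵀX·[α, β, γ]ᵀ = XᵀP.
Inverting the 3×3 Gram matrix, [α, β, γ]ᵀ = [8482/2809, -16671/5618, -7545/2809]ᵀ.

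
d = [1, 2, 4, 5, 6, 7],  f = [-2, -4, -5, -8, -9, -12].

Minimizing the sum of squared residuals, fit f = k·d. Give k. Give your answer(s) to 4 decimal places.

Forming MᵀM = [[131]] and Mᵀf = [-208]ᵀ gives MᵀM·[k]ᵀ = Mᵀf.
k = (-208)/131 = -1.58779.

k = -1.5878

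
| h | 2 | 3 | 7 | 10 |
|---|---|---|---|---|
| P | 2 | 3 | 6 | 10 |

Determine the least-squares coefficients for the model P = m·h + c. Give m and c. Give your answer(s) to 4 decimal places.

m = 0.9634, c = -0.0488

Compute the Gram sums: Σh·h = 162, Σh = 22, Σ1 = 4.
Right-hand side: Σh·P = 155, ΣP = 21.
Normal equations: [[162, 22]; [22, 4]]·[m, c]ᵀ = [155, 21]ᵀ.
Eliminating c: 4·(row 1) − 22·(row 2) gives 164·m = 4·155 − 22·21 = 158, so m = 79/82.
Then c = (21 − 22·(79/82))/4 = -2/41.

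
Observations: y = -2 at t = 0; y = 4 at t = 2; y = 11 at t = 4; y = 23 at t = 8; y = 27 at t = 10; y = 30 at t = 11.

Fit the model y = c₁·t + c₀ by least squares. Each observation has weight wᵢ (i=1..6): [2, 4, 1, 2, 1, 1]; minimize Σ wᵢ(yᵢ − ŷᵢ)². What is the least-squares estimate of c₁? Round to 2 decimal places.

c₁ = 2.97

Forming MᵀWM = [[381, 49]; [49, 11]] and MᵀWy = [1044, 126]ᵀ gives MᵀWM·[c₁, c₀]ᵀ = MᵀWy.
Eliminating c₀: 11·(row 1) − 49·(row 2) gives 1790·c₁ = 11·1044 − 49·126 = 5310, so c₁ = 531/179.
Then c₀ = (126 − 49·(531/179))/11 = -315/179.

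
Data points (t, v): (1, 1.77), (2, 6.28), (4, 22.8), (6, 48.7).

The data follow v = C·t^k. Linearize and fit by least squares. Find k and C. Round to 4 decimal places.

k = 1.8503, C = 1.7585

Let Y = ln v. Fitting Y = k·ln t + ln C by least squares:
Σln t = 3.8712, Σ(ln t)² = 5.6127, Σln v = 9.4208, Σln t·ln v = 12.5704.
Normal system: [[5.6127, 3.8712]; [3.8712, 4]]·[k, ln C]ᵀ = [12.5704, 9.4208]ᵀ.
Slope k = (n·Σln t·ln v − Σln t·Σln v)/(n·Σ(ln t)² − (Σln t)²) = (4·12.5704 − 3.8712·9.4208)/7.4645 = 1.85033; ln C = (Σln v − k·Σln t)/n = 0.56444, so C = exp(0.56444) = 1.75847.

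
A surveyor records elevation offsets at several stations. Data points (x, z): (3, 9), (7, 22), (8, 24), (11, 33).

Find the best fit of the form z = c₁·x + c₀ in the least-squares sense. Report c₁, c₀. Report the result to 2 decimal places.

c₁ = 2.99, c₀ = 0.31

AᵀA·[c₁, c₀]ᵀ = Aᵀz reads: 243·c₁ + 29·c₀ = 736;  29·c₁ + 4·c₀ = 88.
Eliminating c₀: 4·(row 1) − 29·(row 2) gives 131·c₁ = 4·736 − 29·88 = 392, so c₁ = 392/131.
Then c₀ = (88 − 29·(392/131))/4 = 40/131.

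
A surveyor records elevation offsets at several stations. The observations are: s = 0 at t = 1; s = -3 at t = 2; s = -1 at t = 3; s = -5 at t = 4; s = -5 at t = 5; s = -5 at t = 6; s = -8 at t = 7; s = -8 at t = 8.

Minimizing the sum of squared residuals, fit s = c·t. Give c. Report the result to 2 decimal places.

c = -1.00

The normal equations are: 204·c = -204.
Hence c = -204 / 204 ≈ -1.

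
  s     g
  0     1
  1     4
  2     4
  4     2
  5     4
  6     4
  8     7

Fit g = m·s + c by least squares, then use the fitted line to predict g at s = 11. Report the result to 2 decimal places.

Compute the Gram sums: Σs·s = 146, Σs = 26, Σ1 = 7.
Right-hand side: Σs·g = 120, Σg = 26.
So MᵀM·[m, c]ᵀ = Mᵀg: [[146, 26]; [26, 7]]·[m, c]ᵀ = [120, 26]ᵀ.
Determinant 146·7 − 26² = 346.
m = (120·7 − 26·26)/346 = 82/173; c = (146·26 − 26·120)/346 = 338/173.
At s = 11: ĝ = (82/173)·(11) + (338/173)·(1) = 1240/173.

ĝ = 7.17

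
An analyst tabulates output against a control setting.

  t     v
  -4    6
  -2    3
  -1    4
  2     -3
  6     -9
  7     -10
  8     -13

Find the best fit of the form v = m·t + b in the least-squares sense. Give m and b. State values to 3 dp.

The normal system MᵀM·[m, b]ᵀ = Mᵀv is [[174, 16]; [16, 7]]·[m, b]ᵀ = [-268, -22]ᵀ.
Eliminating b: 7·(row 1) − 16·(row 2) gives 962·m = 7·(-268) − 16·(-22) = -1524, so m = -762/481.
Then b = ((-22) − 16·(-762/481))/7 = 230/481.

m = -1.584, b = 0.478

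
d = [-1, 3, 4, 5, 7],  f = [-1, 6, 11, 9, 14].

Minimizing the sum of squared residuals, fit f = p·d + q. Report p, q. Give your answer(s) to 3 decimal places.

p = 1.864, q = 1.091

Forming AᵀA = [[100, 18]; [18, 5]] and Aᵀf = [206, 39]ᵀ gives AᵀA·[p, q]ᵀ = Aᵀf.
Δ = 100·5 − 18² = 176.
p = (206·5 − 18·39)/176 = 41/22; q = (100·39 − 18·206)/176 = 12/11.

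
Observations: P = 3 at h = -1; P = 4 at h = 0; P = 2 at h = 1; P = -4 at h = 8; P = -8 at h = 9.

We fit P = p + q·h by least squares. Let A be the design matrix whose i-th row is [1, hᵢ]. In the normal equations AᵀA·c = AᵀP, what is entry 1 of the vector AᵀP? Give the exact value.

Entry 1 ↔ basis 1, so (AᵀP)_{1} = Σᵢ Pᵢ = (1)·(3) + (1)·(4) + (1)·(2) + (1)·(-4) + (1)·(-8) = -3.

-3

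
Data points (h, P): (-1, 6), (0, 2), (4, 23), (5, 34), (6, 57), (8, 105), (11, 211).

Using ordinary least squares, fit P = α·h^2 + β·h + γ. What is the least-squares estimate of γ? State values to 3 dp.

γ = 1.497

The normal system AᵀA·[α, β, γ]ᵀ = AᵀP is [[20915, 2247, 263]; [2247, 263, 33]; [263, 33, 7]]·[α, β, γ]ᵀ = [35527, 3759, 438]ᵀ.
Inverting the 3×3 Gram matrix, [α, β, γ]ᵀ = [25505/12734, -1799859/598498, 447869/299249]ᵀ.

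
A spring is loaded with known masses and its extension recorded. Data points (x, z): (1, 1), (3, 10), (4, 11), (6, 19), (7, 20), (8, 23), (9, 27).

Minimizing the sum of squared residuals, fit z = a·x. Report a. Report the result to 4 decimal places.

a = 2.9531

MᵀM·[a]ᵀ = Mᵀz reads: 256·a = 756.
a = 756/256 = 2.95312.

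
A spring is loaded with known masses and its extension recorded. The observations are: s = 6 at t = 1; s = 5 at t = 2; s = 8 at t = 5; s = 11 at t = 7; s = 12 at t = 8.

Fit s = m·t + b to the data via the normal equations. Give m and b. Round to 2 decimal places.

m = 0.96, b = 3.97

Normal-equation sums: Σt·t = 143, Σt = 23, Σ1 = 5.
Right-hand side: Σt·s = 229, Σs = 42.
Normal equations: [[143, 23]; [23, 5]]·[m, b]ᵀ = [229, 42]ᵀ.
Δ = 143·5 − 23² = 186.
m = (229·5 − 23·42)/186 = 179/186; b = (143·42 − 23·229)/186 = 739/186.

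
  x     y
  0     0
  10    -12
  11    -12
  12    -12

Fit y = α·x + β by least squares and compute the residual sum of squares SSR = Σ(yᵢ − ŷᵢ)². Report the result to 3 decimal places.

From the data, Σx·x = 365, Σx = 33, Σ1 = 4.
For Aᵀy: Σx·y = -396, Σy = -36.
So AᵀA·[α, β]ᵀ = Aᵀy: [[365, 33]; [33, 4]]·[α, β]ᵀ = [-396, -36]ᵀ.
Eliminating β: 4·(row 1) − 33·(row 2) gives 371·α = 4·(-396) − 33·(-36) = -396, so α = -396/371.
Then β = ((-36) − 33·(-396/371))/4 = -72/371.
Residuals: 72/371, -60/53, -24/371, 372/371; SSR = 864/371.

SSR = 2.329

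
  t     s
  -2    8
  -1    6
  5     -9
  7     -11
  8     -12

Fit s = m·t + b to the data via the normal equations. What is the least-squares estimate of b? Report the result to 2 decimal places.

b = 3.54

From the data, Σt·t = 143, Σt = 17, Σ1 = 5.
And Σt·s = -240, Σs = -18.
Eliminating b: 5·(row 1) − 17·(row 2) gives 426·m = 5·(-240) − 17·(-18) = -894, so m = -149/71.
Then b = ((-18) − 17·(-149/71))/5 = 251/71.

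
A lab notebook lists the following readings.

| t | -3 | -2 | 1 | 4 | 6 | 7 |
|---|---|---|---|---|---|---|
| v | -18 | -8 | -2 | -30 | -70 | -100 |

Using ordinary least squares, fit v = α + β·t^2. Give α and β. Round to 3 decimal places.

Entries of XᵀX: Σ1 = 6, Σt^2 = 115, Σt^2·t^2 = 4051.
And Σv = -228, Σt^2·v = -8096.
XᵀX·[α, β]ᵀ = Xᵀv becomes [[6, 115]; [115, 4051]]·[α, β]ᵀ = [-228, -8096]ᵀ.
Eliminating β: 4051·(row 1) − 115·(row 2) gives 11081·α = 4051·(-228) − 115·(-8096) = 7412, so α = 7412/11081.
Then β = ((-8096) − 115·(7412/11081))/4051 = -22356/11081.

α = 0.669, β = -2.018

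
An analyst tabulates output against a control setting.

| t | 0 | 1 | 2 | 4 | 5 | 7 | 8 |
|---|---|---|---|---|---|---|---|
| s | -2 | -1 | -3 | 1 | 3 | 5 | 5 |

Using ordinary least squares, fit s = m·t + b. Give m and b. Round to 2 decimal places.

From the data, Σt·t = 159, Σt = 27, Σ1 = 7.
Right-hand side: Σt·s = 87, Σs = 8.
So AᵀA·[m, b]ᵀ = Aᵀs: [[159, 27]; [27, 7]]·[m, b]ᵀ = [87, 8]ᵀ.
Eliminating b: 7·(row 1) − 27·(row 2) gives 384·m = 7·87 − 27·8 = 393, so m = 131/128.
Then b = (8 − 27·(131/128))/7 = -359/128.

m = 1.02, b = -2.80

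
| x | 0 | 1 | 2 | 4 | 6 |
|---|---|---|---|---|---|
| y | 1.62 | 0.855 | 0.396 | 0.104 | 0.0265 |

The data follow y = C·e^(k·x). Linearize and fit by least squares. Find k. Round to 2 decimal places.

k = -0.69

Let Y = ln y. Fitting Y = k·x + ln C by least squares:
AᵀA = [[57.0000, 13.0000]; [13.0000, 5]], rhs = [-32.8465, -6.4945]ᵀ  (here Σx = 13.0000, Σ(x)² = 57.0000, Σln y = -6.4945, Σx·ln y = -32.8465).
Slope k = (n·Σx·ln y − Σx·Σln y)/(n·Σ(x)² − (Σx)²) = (5·-32.8465 − 13.0000·-6.4945)/116.0000 = -0.68796; ln C = (Σln y − k·Σx)/n = 0.48978.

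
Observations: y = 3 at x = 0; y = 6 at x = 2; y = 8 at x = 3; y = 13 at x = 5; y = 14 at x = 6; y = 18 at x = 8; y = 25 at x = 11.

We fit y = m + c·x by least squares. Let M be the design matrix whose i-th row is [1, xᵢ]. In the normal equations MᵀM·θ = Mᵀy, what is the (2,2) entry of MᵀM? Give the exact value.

259

Row 2 ↔ basis x, column 2 ↔ basis x, so (MᵀM)_{2,2} = Σᵢ (x)·(x) = (0)·(0) + (2)·(2) + (3)·(3) + (5)·(5) + (6)·(6) + (8)·(8) + (11)·(11) = 259.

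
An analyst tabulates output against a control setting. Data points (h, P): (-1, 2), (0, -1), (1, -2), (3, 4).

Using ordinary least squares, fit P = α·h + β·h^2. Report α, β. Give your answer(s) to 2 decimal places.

From the data, Σh·h = 11, Σh·h^2 = 27, Σh^2·h^2 = 83.
Right-hand side: Σh·P = 8, Σh^2·P = 36.
Eliminating β: 83·(row 1) − 27·(row 2) gives 184·α = 83·8 − 27·36 = -308, so α = -77/46.
Then β = (36 − 27·(-77/46))/83 = 45/46.

α = -1.67, β = 0.98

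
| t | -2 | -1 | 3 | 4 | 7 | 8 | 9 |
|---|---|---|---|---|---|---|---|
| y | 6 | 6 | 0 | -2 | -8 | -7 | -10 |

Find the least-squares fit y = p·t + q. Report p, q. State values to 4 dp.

p = -1.5000, q = 3.8571

Sums needed: Σt·t = 224, Σt = 28, Σ1 = 7.
Moment sums: Σt·y = -228, Σy = -15.
Eliminating q: 7·(row 1) − 28·(row 2) gives 784·p = 7·(-228) − 28·(-15) = -1176, so p = -3/2.
Then q = ((-15) − 28·(-3/2))/7 = 27/7.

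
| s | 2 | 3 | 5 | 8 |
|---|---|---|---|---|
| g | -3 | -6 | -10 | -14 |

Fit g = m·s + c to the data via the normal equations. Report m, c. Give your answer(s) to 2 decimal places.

The normal equations are: 102·m + 18·c = -186;  18·m + 4·c = -33.
(Σs·s = 102, Σs = 18, Σ1 = 4, Σs·g = -186, Σg = -33.)
Determinant 102·4 − 18² = 84.
m = ((-186)·4 − 18·(-33))/84 = -25/14; c = (102·(-33) − 18·(-186))/84 = -3/14.

m = -1.79, c = -0.21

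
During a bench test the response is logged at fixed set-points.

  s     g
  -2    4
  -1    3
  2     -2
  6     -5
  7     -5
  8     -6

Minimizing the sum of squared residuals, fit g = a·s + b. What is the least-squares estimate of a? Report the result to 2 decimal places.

Normal-equation sums: Σs·s = 158, Σs = 20, Σ1 = 6.
Moment sums: Σs·g = -128, Σg = -11.
Determinant 158·6 − 20² = 548.
a = ((-128)·6 − 20·(-11))/548 = -1; b = (158·(-11) − 20·(-128))/548 = 3/2.

a = -1.00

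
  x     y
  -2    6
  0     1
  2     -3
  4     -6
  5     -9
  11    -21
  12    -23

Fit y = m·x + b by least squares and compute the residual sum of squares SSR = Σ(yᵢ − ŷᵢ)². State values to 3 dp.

The normal system AᵀA·[m, b]ᵀ = Aᵀy is [[314, 32]; [32, 7]]·[m, b]ᵀ = [-594, -55]ᵀ.
Eliminating b: 7·(row 1) − 32·(row 2) gives 1174·m = 7·(-594) − 32·(-55) = -2398, so m = -1199/587.
Then b = ((-55) − 32·(-1199/587))/7 = 869/587.
Residuals: 255/587, -282/587, -232/587, 405/587, -157/587, -7/587, 18/587; SSR = 660/587.

SSR = 1.124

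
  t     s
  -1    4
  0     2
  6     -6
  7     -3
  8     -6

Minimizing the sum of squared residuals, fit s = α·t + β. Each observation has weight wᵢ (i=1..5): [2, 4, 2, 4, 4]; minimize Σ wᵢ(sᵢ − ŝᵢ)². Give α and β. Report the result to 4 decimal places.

The normal equations are: 526·α + 70·β = -356;  70·α + 16·β = -32.
Determinant 526·16 − 70² = 3516.
α = ((-356)·16 − 70·(-32))/3516 = -288/293; β = (526·(-32) − 70·(-356))/3516 = 674/293.

α = -0.9829, β = 2.3003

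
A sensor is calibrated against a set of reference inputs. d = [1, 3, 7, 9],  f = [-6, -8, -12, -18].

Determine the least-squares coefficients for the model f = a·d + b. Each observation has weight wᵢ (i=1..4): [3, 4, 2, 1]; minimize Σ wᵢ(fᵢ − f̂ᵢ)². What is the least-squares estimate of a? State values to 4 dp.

Sums needed: Σwᵢ·d·d = 218, Σwᵢ·d = 38, Σwᵢ·1 = 10.
For XᵀWf: Σwᵢ·d·f = -444, Σwᵢ·f = -92.
So XᵀWX·[a, b]ᵀ = XᵀWf: [[218, 38]; [38, 10]]·[a, b]ᵀ = [-444, -92]ᵀ.
Determinant 218·10 − 38² = 736.
a = ((-444)·10 − 38·(-92))/736 = -59/46; b = (218·(-92) − 38·(-444))/736 = -199/46.

a = -1.2826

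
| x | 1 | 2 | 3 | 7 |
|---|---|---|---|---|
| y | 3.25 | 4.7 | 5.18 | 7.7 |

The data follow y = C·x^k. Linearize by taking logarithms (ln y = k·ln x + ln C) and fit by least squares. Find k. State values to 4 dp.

Linearized form: ln y = k·ln x + ln C. From the 4 transformed points,
Σln x = 3.7377, Σ(ln x)² = 5.4740, Σln y = 6.4122, Σln x·ln y = 6.8517.
Equations: 5.4740·k + 3.7377·ln C = 6.8517;  3.7377·k + 4·ln C = 6.4122.
Δ = 5.4740·4 − (3.7377)² = 7.9257; k = (6.8517·4 − 3.7377·6.4122)/7.9257 = 0.43404, ln C = (5.4740·6.4122 − 3.7377·6.8517)/7.9257 = 1.19749.

k = 0.4340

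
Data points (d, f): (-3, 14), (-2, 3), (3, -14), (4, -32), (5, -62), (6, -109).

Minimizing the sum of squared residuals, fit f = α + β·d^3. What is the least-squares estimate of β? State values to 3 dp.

β = -0.502

Entries of MᵀM: Σ1 = 6, Σd^3 = 397, Σd^3·d^3 = 67899.
Moment sums: Σf = -200, Σd^3·f = -34122.
Determinant 6·67899 − 397² = 249785.
α = ((-200)·67899 − 397·(-34122))/249785 = -33366/249785; β = (6·(-34122) − 397·(-200))/249785 = -125332/249785.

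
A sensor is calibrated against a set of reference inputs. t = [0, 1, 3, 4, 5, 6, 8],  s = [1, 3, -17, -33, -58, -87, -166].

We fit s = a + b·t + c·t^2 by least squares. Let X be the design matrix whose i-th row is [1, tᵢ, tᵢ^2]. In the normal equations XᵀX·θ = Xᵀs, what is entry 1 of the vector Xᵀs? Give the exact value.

Entry 1 ↔ basis 1, so (Xᵀs)_{1} = Σᵢ sᵢ = (1)·(1) + (1)·(3) + (1)·(-17) + (1)·(-33) + (1)·(-58) + (1)·(-87) + (1)·(-166) = -357.

-357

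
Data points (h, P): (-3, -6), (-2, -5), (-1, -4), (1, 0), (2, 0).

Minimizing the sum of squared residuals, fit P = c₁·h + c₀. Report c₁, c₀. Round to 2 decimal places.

c₁ = 1.34, c₀ = -2.20

MᵀM·[c₁, c₀]ᵀ = MᵀP reads: 19·c₁ + (-3)·c₀ = 32;  (-3)·c₁ + 5·c₀ = -15.
Δ = 19·5 − (-3)² = 86.
c₁ = (32·5 − (-3)·(-15))/86 = 115/86; c₀ = (19·(-15) − (-3)·32)/86 = -189/86.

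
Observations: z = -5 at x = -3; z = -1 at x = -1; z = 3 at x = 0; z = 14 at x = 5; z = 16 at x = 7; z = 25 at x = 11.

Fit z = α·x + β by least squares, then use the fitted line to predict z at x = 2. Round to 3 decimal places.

Setting ∂/∂α … = 0 gives: 205·α + 19·β = 473;  19·α + 6·β = 52.
Determinant 205·6 − 19² = 869.
α = (473·6 − 19·52)/869 = 1850/869; β = (205·52 − 19·473)/869 = 1673/869.
At x = 2: ẑ = (1850/869)·(2) + (1673/869)·(1) = 5373/869.

ẑ = 6.183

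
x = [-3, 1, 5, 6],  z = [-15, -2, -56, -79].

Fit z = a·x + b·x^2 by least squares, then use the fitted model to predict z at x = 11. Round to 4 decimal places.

ẑ = -256.4135

With design matrix A, AᵀA = [[71, 315]; [315, 2003]] and Aᵀz = [-711, -4381]ᵀ.
Eliminating b: 2003·(row 1) − 315·(row 2) gives 42988·a = 2003·(-711) − 315·(-4381) = -44118, so a = -22059/21494.
Then b = ((-4381) − 315·(-22059/21494))/2003 = -43543/21494.
At x = 11: ẑ = (-22059/21494)·(11) + (-43543/21494)·(121) = -250516/977.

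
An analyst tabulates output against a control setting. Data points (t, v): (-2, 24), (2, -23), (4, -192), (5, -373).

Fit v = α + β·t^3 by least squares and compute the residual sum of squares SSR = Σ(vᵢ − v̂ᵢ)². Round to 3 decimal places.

Forming XᵀX = [[4, 189]; [189, 19849]] and Xᵀv = [-564, -59289]ᵀ gives XᵀX·[α, β]ᵀ = Xᵀv.
Eliminating β: 19849·(row 1) − 189·(row 2) gives 43675·α = 19849·(-564) − 189·(-59289) = 10785, so α = 2157/8735.
Then β = ((-59289) − 189·(2157/8735))/19849 = -26112/8735.
Residuals: -1413/8735, 5834/8735, -8109/8735, 3688/8735; SSR = 2642/1747.

SSR = 1.512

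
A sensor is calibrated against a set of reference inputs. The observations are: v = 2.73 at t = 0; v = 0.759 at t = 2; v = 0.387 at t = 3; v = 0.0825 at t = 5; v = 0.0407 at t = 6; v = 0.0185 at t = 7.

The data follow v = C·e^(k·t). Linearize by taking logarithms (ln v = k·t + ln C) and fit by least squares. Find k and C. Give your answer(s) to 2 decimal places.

k = -0.72, C = 3.02

With ln vᵢ as the transformed response and tᵢ as the regressor:
Sums: Σt = 23.0000, Σ(t)² = 123.0000, Σln v = -9.9073, Σt·ln v = -63.0133.
Normal system: [[123.0000, 23.0000]; [23.0000, 6]]·[k, ln C]ᵀ = [-63.0133, -9.9073]ᵀ.
Δ = 123.0000·6 − (23.0000)² = 209.0000; k = (-63.0133·6 − 23.0000·-9.9073)/209.0000 = -0.71872, ln C = (123.0000·-9.9073 − 23.0000·-63.0133)/209.0000 = 1.10390, so C = exp(1.10390) = 3.01590.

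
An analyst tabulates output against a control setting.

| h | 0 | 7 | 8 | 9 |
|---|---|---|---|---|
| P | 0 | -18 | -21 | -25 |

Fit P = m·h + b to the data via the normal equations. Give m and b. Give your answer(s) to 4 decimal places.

m = -2.7000, b = 0.2000

The normal equations are: 194·m + 24·b = -519;  24·m + 4·b = -64.
det = 194·4 − 24² = 200.
m = ((-519)·4 − 24·(-64))/200 = -27/10; b = (194·(-64) − 24·(-519))/200 = 1/5.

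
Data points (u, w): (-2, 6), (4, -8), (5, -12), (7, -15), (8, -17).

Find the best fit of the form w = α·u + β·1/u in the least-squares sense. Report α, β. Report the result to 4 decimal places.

α = -2.0805, β = -3.2571

From the data, Σu·u = 158, Σu·1/u = 5, Σ1/u·1/u = 30461/78400.
Right-hand side: Σu·w = -345, Σ1/u·w = -3267/280.
So XᵀX·[α, β]ᵀ = Xᵀw: [[158, 5]; [5, 30461/78400]]·[α, β]ᵀ = [-345, -3267/280]ᵀ.
Δ = 158·(30461/78400) − 5² = 1426419/39200.
α = ((-345)·(30461/78400) − 5·(-3267/280))/(1426419/39200) = -1978415/950946; β = (158·(-3267/280) − 5·(-345))/(1426419/39200) = -1548680/475473.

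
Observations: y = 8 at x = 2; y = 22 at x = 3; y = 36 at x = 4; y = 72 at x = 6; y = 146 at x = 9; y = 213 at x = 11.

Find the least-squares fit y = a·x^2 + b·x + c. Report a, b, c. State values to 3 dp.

Normal-equation sums: Σx^2·x^2 = 22851, Σx^2·x = 2375, Σx^2 = 267, Σx·x = 267, Σx = 35, Σ1 = 6.
And Σx^2·y = 40997, Σx·y = 4315, Σy = 497.
Inverting the 3×3 Gram matrix, [a, b, c]ᵀ = [28881/20944, 96175/20944, -2531/476]ᵀ.

a = 1.379, b = 4.592, c = -5.317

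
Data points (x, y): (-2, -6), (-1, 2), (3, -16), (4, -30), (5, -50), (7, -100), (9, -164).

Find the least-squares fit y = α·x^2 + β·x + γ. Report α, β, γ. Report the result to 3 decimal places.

From the data, Σx^2·x^2 = 9941, Σx^2·x = 1279, Σx^2 = 185, Σx·x = 185, Σx = 25, Σ1 = 7.
Right-hand side: Σx^2·y = -20080, Σx·y = -2584, Σy = -364.
Normal equations: [[9941, 1279, 185]; [1279, 185, 25]; [185, 25, 7]]·[α, β, γ]ᵀ = [-20080, -2584, -364]ᵀ.
Row-reducing yields α = -362762/177177, β = -33482/177177, γ = 164552/59059.

α = -2.047, β = -0.189, γ = 2.786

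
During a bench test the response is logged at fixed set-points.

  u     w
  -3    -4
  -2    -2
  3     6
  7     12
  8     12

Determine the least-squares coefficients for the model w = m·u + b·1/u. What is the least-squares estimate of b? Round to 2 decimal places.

The normal system AᵀA·[m, b]ᵀ = Aᵀw is [[135, 5]; [5, 14345/28224]]·[m, b]ᵀ = [214, 317/42]ᵀ.
Δ = 135·(14345/28224) − 5² = 136775/3136.
m = (214·(14345/28224) − 5·(317/42))/(136775/3136) = 400942/246195; b = (135·(317/42) − 5·214)/(136775/3136) = -32032/27355.

b = -1.17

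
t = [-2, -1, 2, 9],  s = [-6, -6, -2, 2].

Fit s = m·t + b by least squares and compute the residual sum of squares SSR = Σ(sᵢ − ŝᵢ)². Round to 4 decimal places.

SSR = 1.6216

Setting ∂/∂m … = 0 gives: 90·m + 8·b = 32;  8·m + 4·b = -12.
Determinant 90·4 − 8² = 296.
m = (32·4 − 8·(-12))/296 = 28/37; b = (90·(-12) − 8·32)/296 = -167/37.
Residuals: 1/37, -27/37, 1, -11/37; SSR = 60/37.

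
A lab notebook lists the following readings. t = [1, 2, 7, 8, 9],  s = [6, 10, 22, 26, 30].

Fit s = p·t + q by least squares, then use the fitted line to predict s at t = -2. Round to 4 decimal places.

Setting ∂/∂p … = 0 gives: 199·p + 27·q = 658;  27·p + 5·q = 94.
(Σt·t = 199, Σt = 27, Σ1 = 5, Σt·s = 658, Σs = 94.)
Determinant 199·5 − 27² = 266.
p = (658·5 − 27·94)/266 = 376/133; q = (199·94 − 27·658)/266 = 470/133.
At t = -2: ŝ = (376/133)·(-2) + (470/133)·(1) = -282/133.

ŝ = -2.1203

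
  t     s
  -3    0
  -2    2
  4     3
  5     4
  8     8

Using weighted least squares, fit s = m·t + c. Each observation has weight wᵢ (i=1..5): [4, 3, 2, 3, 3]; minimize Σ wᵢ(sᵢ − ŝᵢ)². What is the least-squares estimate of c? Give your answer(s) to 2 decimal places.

Entries of XᵀWX: Σwᵢ·t·t = 347, Σwᵢ·t = 29, Σwᵢ·1 = 15.
Moment sums: Σwᵢ·t·s = 264, Σwᵢ·s = 48.
Determinant 347·15 − 29² = 4364.
m = (264·15 − 29·48)/4364 = 642/1091; c = (347·48 − 29·264)/4364 = 2250/1091.

c = 2.06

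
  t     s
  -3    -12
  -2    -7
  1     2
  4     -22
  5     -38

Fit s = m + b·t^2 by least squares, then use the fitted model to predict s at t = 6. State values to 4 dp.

ŝ = -54.7717

Entries of AᵀA: Σ1 = 5, Σt^2 = 55, Σt^2·t^2 = 979.
Right-hand side: Σs = -77, Σt^2·s = -1436.
AᵀA·[m, b]ᵀ = Aᵀs becomes [[5, 55]; [55, 979]]·[m, b]ᵀ = [-77, -1436]ᵀ.
det = 5·979 − 55² = 1870.
m = ((-77)·979 − 55·(-1436))/1870 = 327/170; b = (5·(-1436) − 55·(-77))/1870 = -589/374.
At t = 6: ŝ = (327/170)·(1) + (-589/374)·(36) = -102423/1870.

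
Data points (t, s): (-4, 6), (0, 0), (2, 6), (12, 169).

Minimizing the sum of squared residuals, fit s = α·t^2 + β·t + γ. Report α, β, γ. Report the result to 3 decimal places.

Sums needed: Σt^2·t^2 = 21008, Σt^2·t = 1672, Σt^2 = 164, Σt·t = 164, Σt = 10, Σ1 = 4.
Right-hand side: Σt^2·s = 24456, Σt·s = 2016, Σs = 181.
AᵀA·[α, β, γ]ᵀ = Aᵀs becomes [[21008, 1672, 164]; [1672, 164, 10]; [164, 10, 4]]·[α, β, γ]ᵀ = [24456, 2016, 181]ᵀ.
Solving the 3×3 system (Gaussian elimination) gives α = 16447/16368, β = 17393/8184, γ = -430/341.

α = 1.005, β = 2.125, γ = -1.261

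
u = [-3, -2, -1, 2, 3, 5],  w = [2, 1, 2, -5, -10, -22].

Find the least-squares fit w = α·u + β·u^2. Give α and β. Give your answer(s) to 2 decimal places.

α = -1.92, β = -0.49

Entries of XᵀX: Σu·u = 52, Σu·u^2 = 124, Σu^2·u^2 = 820.
Right-hand side: Σu·w = -160, Σu^2·w = -636.
XᵀX·[α, β]ᵀ = Xᵀw becomes [[52, 124]; [124, 820]]·[α, β]ᵀ = [-160, -636]ᵀ.
Determinant 52·820 − 124² = 27264.
α = ((-160)·820 − 124·(-636))/27264 = -3271/1704; β = (52·(-636) − 124·(-160))/27264 = -827/1704.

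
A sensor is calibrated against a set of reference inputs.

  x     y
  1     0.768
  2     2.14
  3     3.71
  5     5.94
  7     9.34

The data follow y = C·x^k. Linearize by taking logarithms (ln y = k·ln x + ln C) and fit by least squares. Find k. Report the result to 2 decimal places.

Let Y = ln y. Fitting Y = k·ln x + ln C by least squares:
Sums: Σln x = 5.3471, Σ(ln x)² = 8.0643, Σln y = 5.8239, Σln x·ln y = 9.1830.
Normal system: [[8.0643, 5.3471]; [5.3471, 5]]·[k, ln C]ᵀ = [9.1830, 5.8239]ᵀ.
Slope k = (n·Σln x·ln y − Σln x·Σln y)/(n·Σ(ln x)² − (Σln x)²) = (5·9.1830 − 5.3471·5.8239)/11.7297 = 1.25953; ln C = (Σln y − k·Σln x)/n = -0.18219.

k = 1.26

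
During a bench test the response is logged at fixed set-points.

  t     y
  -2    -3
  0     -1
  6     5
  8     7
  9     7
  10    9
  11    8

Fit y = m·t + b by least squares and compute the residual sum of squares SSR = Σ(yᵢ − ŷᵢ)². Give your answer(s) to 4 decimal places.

SSR = 2.6169

Forming AᵀA = [[406, 42]; [42, 7]] and Aᵀy = [333, 32]ᵀ gives AᵀA·[m, b]ᵀ = Aᵀy.
Eliminating b: 7·(row 1) − 42·(row 2) gives 1078·m = 7·333 − 42·32 = 987, so m = 141/154.
Then b = (32 − 42·(141/154))/7 = -71/77.
Residuals: -19/77, -6/77, 3/7, 46/77, -7/22, 59/77, -177/154; SSR = 403/154.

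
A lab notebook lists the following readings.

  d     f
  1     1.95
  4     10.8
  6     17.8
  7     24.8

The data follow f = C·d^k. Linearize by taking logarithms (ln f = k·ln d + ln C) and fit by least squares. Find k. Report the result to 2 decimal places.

Let Y = ln f. Fitting Y = k·ln d + ln C by least squares:
Σln d = 5.1240, Σ(ln d)² = 8.9188, Σln f = 9.1374, Σln d·ln f = 14.7056.
Normal system: [[8.9188, 5.1240]; [5.1240, 4]]·[k, ln C]ᵀ = [14.7056, 9.1374]ᵀ.
Solving (det = 9.4201): k = 1.27414, ln C = 0.65219.

k = 1.27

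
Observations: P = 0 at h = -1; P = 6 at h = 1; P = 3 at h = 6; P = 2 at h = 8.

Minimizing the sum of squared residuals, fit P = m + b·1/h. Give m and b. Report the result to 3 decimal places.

Compute the Gram sums: Σ1 = 4, Σ1/h = 7/24, Σ1/h·1/h = 1177/576.
And ΣP = 11, Σ1/h·P = 27/4.
Normal equations: [[4, 7/24]; [7/24, 1177/576]]·[m, b]ᵀ = [11, 27/4]ᵀ.
Determinant 4·(1177/576) − (7/24)² = 1553/192.
m = (11·(1177/576) − (7/24)·(27/4))/(1553/192) = 11813/4659; b = (4·(27/4) − (7/24)·11)/(1553/192) = 4568/1553.

m = 2.536, b = 2.941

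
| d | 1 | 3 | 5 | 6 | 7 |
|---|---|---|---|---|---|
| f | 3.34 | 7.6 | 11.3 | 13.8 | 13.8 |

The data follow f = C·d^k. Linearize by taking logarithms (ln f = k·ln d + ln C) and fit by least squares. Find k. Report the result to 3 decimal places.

k = 0.756

Let Y = ln f. Fitting Y = k·ln d + ln C by least squares:
Σln d = 6.4457, Σ(ln d)² = 10.7942, Σln f = 10.9083, Σln d·ln f = 15.9409.
Equations: 10.7942·k + 6.4457·ln C = 15.9409;  6.4457·k + 5·ln C = 10.9083.
Slope k = (n·Σln d·ln f − Σln d·Σln f)/(n·Σ(ln d)² − (Σln d)²) = (5·15.9409 − 6.4457·10.9083)/12.4237 = 0.75603; ln C = (Σln f − k·Σln d)/n = 1.20702.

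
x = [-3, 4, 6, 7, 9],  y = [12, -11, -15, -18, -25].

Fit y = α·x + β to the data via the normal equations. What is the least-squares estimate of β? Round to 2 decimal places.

With design matrix M, MᵀM = [[191, 23]; [23, 5]] and Mᵀy = [-521, -57]ᵀ.
Δ = 191·5 − 23² = 426.
α = ((-521)·5 − 23·(-57))/426 = -647/213; β = (191·(-57) − 23·(-521))/426 = 548/213.

β = 2.57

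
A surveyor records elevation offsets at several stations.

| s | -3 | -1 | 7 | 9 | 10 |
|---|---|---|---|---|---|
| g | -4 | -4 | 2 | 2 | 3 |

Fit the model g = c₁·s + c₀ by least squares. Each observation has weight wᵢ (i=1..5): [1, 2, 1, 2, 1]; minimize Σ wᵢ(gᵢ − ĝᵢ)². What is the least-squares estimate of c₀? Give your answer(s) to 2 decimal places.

Compute the Gram sums: Σwᵢ·s·s = 322, Σwᵢ·s = 30, Σwᵢ·1 = 7.
And Σwᵢ·s·g = 100, Σwᵢ·g = -3.
Normal equations: [[322, 30]; [30, 7]]·[c₁, c₀]ᵀ = [100, -3]ᵀ.
Eliminating c₀: 7·(row 1) − 30·(row 2) gives 1354·c₁ = 7·100 − 30·(-3) = 790, so c₁ = 395/677.
Then c₀ = ((-3) − 30·(395/677))/7 = -1983/677.

c₀ = -2.93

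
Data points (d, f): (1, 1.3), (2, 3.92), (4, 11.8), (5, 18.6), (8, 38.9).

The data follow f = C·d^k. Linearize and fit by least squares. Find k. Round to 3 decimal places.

k = 1.639

With ln fᵢ as the transformed response and ln dᵢ as the regressor:
Sums: Σln d = 5.7683, Σ(ln d)² = 9.3166, Σln f = 10.6807, Σln d·ln f = 16.6859.
Normal system: [[9.3166, 5.7683]; [5.7683, 5]]·[k, ln C]ᵀ = [16.6859, 10.6807]ᵀ.
Slope k = (n·Σln d·ln f − Σln d·Σln f)/(n·Σ(ln d)² − (Σln d)²) = (5·16.6859 − 5.7683·10.6807)/13.3096 = 1.63939; ln C = (Σln f − k·Σln d)/n = 0.24484.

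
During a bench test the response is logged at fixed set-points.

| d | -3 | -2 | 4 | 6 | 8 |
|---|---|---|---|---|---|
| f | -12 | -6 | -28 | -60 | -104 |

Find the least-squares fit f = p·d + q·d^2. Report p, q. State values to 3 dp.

p = -0.613, q = -1.555

The normal system MᵀM·[p, q]ᵀ = Mᵀf is [[129, 757]; [757, 5745]]·[p, q]ᵀ = [-1256, -9396]ᵀ.
Δ = 129·5745 − 757² = 168056.
p = ((-1256)·5745 − 757·(-9396))/168056 = -25737/42014; q = (129·(-9396) − 757·(-1256))/168056 = -65323/42014.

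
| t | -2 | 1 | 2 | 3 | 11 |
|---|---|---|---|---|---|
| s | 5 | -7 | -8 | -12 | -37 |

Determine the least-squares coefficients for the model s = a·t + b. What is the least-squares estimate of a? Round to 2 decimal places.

From the data, Σt·t = 139, Σt = 15, Σ1 = 5.
And Σt·s = -476, Σs = -59.
Determinant 139·5 − 15² = 470.
a = ((-476)·5 − 15·(-59))/470 = -299/94; b = (139·(-59) − 15·(-476))/470 = -1061/470.

a = -3.18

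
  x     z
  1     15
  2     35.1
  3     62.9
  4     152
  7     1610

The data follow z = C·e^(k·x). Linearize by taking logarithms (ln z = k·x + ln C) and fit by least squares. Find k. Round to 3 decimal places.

k = 0.776

Taking logs, ln z = k·x + ln C, so regress ln z on x.
Σx = 17.0000, Σ(x)² = 79.0000, Σln z = 22.8157, Σx·ln z = 94.0325.
Normal system: [[79.0000, 17.0000]; [17.0000, 5]]·[k, ln C]ᵀ = [94.0325, 22.8157]ᵀ.
Δ = 79.0000·5 − (17.0000)² = 106.0000; k = (94.0325·5 − 17.0000·22.8157)/106.0000 = 0.77638, ln C = (79.0000·22.8157 − 17.0000·94.0325)/106.0000 = 1.92344.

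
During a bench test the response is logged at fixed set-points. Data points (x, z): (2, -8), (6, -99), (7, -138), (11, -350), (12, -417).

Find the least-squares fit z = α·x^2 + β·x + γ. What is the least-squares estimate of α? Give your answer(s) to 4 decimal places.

α = -3.0030

MᵀM·[α, β, γ]ᵀ = Mᵀz reads: 39090·α + 3626·β + 354·γ = -112756;  3626·α + 354·β + 38·γ = -10430;  354·α + 38·β + 5·γ = -1012.
Solving the 3×3 system (Gaussian elimination) gives α = -29429/9800, β = 10637/9800, γ = 4803/2450.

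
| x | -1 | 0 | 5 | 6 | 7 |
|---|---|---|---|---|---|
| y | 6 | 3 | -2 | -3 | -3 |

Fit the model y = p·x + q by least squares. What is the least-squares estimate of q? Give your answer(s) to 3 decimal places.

q = 3.932

Setting ∂/∂p … = 0 gives: 111·p + 17·q = -55;  17·p + 5·q = 1.
(Σx·x = 111, Σx = 17, Σ1 = 5, Σx·y = -55, Σy = 1.)
Eliminating q: 5·(row 1) − 17·(row 2) gives 266·p = 5·(-55) − 17·1 = -292, so p = -146/133.
Then q = (1 − 17·(-146/133))/5 = 523/133.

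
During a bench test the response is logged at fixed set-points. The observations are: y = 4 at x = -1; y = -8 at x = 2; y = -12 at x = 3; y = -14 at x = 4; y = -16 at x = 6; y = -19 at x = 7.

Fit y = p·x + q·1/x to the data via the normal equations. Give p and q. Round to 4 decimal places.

Entries of MᵀM: Σx·x = 115, Σx·1/x = 6, Σ1/x·1/x = 10385/7056.
Right-hand side: Σx·y = -341, Σ1/x·y = -877/42.
So MᵀM·[p, q]ᵀ = Mᵀy: [[115, 6]; [6, 10385/7056]]·[p, q]ᵀ = [-341, -877/42]ᵀ.
det = 115·(10385/7056) − 6² = 940259/7056.
p = ((-341)·(10385/7056) − 6·(-877/42))/(940259/7056) = -2657269/940259; q = (115·(-877/42) − 6·(-341))/(940259/7056) = -2507064/940259.

p = -2.8261, q = -2.6664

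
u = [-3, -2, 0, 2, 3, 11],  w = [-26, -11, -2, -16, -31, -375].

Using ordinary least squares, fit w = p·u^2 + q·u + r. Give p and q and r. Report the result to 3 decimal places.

Sums needed: Σu^2·u^2 = 14835, Σu^2·u = 1331, Σu^2 = 147, Σu·u = 147, Σu = 11, Σ1 = 6.
For Xᵀw: Σu^2·w = -45996, Σu·w = -4150, Σw = -461.
XᵀX·[p, q, r]ᵀ = Xᵀw becomes [[14835, 1331, 147]; [1331, 147, 11]; [147, 11, 6]]·[p, q, r]ᵀ = [-45996, -4150, -461]ᵀ.
Inverting the 3×3 Gram matrix, [p, q, r]ᵀ = [-2679679/894000, -289203/298000, -180781/111750]ᵀ.

p = -2.997, q = -0.970, r = -1.618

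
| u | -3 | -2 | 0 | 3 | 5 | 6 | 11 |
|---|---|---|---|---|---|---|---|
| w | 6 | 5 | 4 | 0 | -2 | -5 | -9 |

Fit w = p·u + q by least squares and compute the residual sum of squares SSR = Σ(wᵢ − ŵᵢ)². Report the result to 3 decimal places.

SSR = 3.394

With design matrix X, XᵀX = [[204, 20]; [20, 7]] and Xᵀw = [-167, -1]ᵀ.
Δ = 204·7 − 20² = 1028.
p = ((-167)·7 − 20·(-1))/1028 = -1149/1028; q = (204·(-1) − 20·(-167))/1028 = 784/257.
Residuals: -415/1028, -147/514, 244/257, 311/1028, 553/1028, -691/514, 251/1028; SSR = 3489/1028.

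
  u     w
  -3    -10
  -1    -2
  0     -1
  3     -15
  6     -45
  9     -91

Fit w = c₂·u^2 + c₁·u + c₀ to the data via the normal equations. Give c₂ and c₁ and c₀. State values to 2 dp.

c₂ = -1.00, c₁ = -0.89, c₀ = -2.56

The normal system AᵀA·[c₂, c₁, c₀]ᵀ = Aᵀw is [[8020, 944, 136]; [944, 136, 14]; [136, 14, 6]]·[c₂, c₁, c₀]ᵀ = [-9218, -1102, -164]ᵀ.
Row-reducing yields c₂ = -5881/5874, c₁ = -13063/14685, c₀ = -1141/445.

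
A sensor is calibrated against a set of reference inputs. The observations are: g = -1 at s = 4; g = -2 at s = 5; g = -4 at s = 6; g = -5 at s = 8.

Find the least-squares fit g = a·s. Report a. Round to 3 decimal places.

a = -0.553

Setting ∂/∂a … = 0 gives: 141·a = -78.
(Σs·s = 141, Σs·g = -78.)
Hence a = -78 / 141 ≈ -0.553191.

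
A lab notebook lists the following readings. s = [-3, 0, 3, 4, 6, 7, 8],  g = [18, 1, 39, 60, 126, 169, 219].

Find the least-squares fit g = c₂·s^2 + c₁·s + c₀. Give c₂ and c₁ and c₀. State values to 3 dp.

Entries of XᵀX: Σs^2·s^2 = 8211, Σs^2·s = 1135, Σs^2 = 183, Σs·s = 183, Σs = 25, Σ1 = 7.
For Xᵀg: Σs^2·g = 28306, Σs·g = 3994, Σg = 632.
XᵀX·[c₂, c₁, c₀]ᵀ = Xᵀg becomes [[8211, 1135, 183]; [1135, 183, 25]; [183, 25, 7]]·[c₂, c₁, c₀]ᵀ = [28306, 3994, 632]ᵀ.
Row-reducing yields c₂ = 469227/156401, c₁ = 488153/156401, c₀ = 110438/156401.

c₂ = 3.000, c₁ = 3.121, c₀ = 0.706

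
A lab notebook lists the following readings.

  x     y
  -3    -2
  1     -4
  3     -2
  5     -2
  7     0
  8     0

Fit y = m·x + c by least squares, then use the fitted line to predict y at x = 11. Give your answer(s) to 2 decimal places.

Sums needed: Σx·x = 157, Σx = 21, Σ1 = 6.
Right-hand side: Σx·y = -14, Σy = -10.
Eliminating c: 6·(row 1) − 21·(row 2) gives 501·m = 6·(-14) − 21·(-10) = 126, so m = 42/167.
Then c = ((-10) − 21·(42/167))/6 = -1276/501.
At x = 11: ŷ = (42/167)·(11) + (-1276/501)·(1) = 110/501.

ŷ = 0.22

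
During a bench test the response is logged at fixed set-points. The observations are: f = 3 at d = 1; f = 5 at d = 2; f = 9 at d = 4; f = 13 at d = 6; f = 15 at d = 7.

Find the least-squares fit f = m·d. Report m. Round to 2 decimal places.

From the data, Σd·d = 106.
Right-hand side: Σd·f = 232.
Normal equations: [[106]]·[m]ᵀ = [232]ᵀ.
m = 232/106 = 2.18868.

m = 2.19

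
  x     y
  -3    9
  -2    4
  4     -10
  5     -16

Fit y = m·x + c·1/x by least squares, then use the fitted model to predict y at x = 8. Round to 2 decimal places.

ŷ = -25.15

With design matrix M, MᵀM = [[54, 4]; [4, 1669/3600]] and Mᵀy = [-155, -107/10]ᵀ.
det = 54·(1669/3600) − 4² = 1807/200.
m = ((-155)·(1669/3600) − 4·(-107/10))/(1807/200) = -104615/32526; c = (54·(-107/10) − 4·(-155))/(1807/200) = 8440/1807.
At x = 8: ŷ = (-104615/32526)·(8) + (8440/1807)·(1/8) = -408965/16263.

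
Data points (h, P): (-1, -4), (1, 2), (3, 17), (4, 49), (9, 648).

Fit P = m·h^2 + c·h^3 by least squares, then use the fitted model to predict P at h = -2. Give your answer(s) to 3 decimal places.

The normal equations are: 6900·m + 60316·c = 53423;  60316·m + 536268·c = 475993.
(Σh^2·h^2 = 6900, Σh^2·h^3 = 60316, Σh^3·h^3 = 536268, Σh^2·P = 53423, Σh^3·P = 475993.)
det = 6900·536268 − 60316² = 62229344.
m = (53423·536268 − 60316·475993)/62229344 = -7618553/7778668; c = (6900·475993 − 60316·53423)/62229344 = 3880627/3889334.
At h = -2: P̂ = (-7618553/7778668)·(4) + (3880627/3889334)·(-8) = -23141061/1944667.

P̂ = -11.900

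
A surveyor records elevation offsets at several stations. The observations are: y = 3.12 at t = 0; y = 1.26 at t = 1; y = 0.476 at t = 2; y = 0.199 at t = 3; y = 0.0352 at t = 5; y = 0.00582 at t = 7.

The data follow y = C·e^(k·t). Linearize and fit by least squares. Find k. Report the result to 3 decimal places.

Linearized form: ln y = k·t + ln C. From the 6 transformed points,
Σt = 18.0000, Σ(t)² = 88.0000, Σln y = -9.4810, Σt·ln y = -58.8556.
Equations: 88.0000·k + 18.0000·ln C = -58.8556;  18.0000·k + 6·ln C = -9.4810.
Solving (det = 204.0000): k = -0.89449, ln C = 1.10330.

k = -0.894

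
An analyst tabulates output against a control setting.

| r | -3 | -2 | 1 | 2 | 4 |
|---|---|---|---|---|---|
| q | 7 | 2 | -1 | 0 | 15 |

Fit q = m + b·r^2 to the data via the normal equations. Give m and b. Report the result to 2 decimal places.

From the data, Σ1 = 5, Σr^2 = 34, Σr^2·r^2 = 370.
Right-hand side: Σq = 23, Σr^2·q = 310.
Eliminating b: 370·(row 1) − 34·(row 2) gives 694·m = 370·23 − 34·310 = -2030, so m = -1015/347.
Then b = (310 − 34·(-1015/347))/370 = 384/347.

m = -2.93, b = 1.11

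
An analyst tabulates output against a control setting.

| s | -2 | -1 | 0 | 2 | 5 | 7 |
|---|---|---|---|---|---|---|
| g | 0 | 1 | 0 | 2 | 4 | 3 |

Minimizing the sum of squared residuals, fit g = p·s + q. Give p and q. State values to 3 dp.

p = 0.408, q = 0.918

Normal-equation sums: Σs·s = 83, Σs = 11, Σ1 = 6.
For Mᵀg: Σs·g = 44, Σg = 10.
Eliminating q: 6·(row 1) − 11·(row 2) gives 377·p = 6·44 − 11·10 = 154, so p = 154/377.
Then q = (10 − 11·(154/377))/6 = 346/377.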